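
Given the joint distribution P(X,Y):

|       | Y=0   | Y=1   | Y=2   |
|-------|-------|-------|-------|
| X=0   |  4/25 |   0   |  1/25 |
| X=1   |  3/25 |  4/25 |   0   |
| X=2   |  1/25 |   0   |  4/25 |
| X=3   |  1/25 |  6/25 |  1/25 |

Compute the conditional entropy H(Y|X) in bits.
0.9042 bits

H(Y|X) = H(X,Y) - H(X)

H(X,Y) = -Σ_{x,y} P(x,y) log₂ P(x,y). Per-cell terms -P(x,y)·log₂P(x,y):
  X=0: 0.423017, 0.000000, 0.185754
  X=1: 0.367067, 0.423017, 0.000000
  X=2: 0.185754, 0.000000, 0.423017
  X=3: 0.185754, 0.494134, 0.185754
  (cells with P = 0 contribute 0)
Sum of the 12 terms: H(X,Y) = 2.87327 bits

Marginal of X (row sums):
  P(X=0) = 4/25 + 0 + 1/25 = 1/5
  P(X=1) = 3/25 + 4/25 + 0 = 7/25
  P(X=2) = 1/25 + 0 + 4/25 = 1/5
  P(X=3) = 1/25 + 6/25 + 1/25 = 8/25
H(X) = -[(1/5)·log₂(1/5) + (7/25)·log₂(7/25) + (1/5)·log₂(1/5) + (8/25)·log₂(8/25)]
  = 0.464386 + 0.514220 + 0.464386 + 0.526034 = 1.96903 bits

H(Y|X) = H(X,Y) - H(X) = 2.87327 - 1.96903 = 0.9042 bits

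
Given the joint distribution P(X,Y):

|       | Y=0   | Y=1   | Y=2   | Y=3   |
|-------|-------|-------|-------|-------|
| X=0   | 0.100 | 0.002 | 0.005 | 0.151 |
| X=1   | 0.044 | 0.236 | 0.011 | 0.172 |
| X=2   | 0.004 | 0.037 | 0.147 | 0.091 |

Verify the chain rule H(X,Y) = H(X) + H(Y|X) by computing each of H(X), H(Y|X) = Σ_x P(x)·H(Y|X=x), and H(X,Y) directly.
H(X) = 1.5325 bits, H(Y|X) = 1.3951 bits, H(X,Y) = 2.9276 bits

Marginal of X (row sums):
  P(X=0) = 0.100 + 0.002 + 0.005 + 0.151 = 0.258
  P(X=1) = 0.044 + 0.236 + 0.011 + 0.172 = 0.463
  P(X=2) = 0.004 + 0.037 + 0.147 + 0.091 = 0.279
H(X) = -[0.258·log₂(0.258) + 0.463·log₂(0.463) + 0.279·log₂(0.279)]
  = 0.5043 + 0.5144 + 0.5138 = 1.5325 bits

H(Y|X) = Σ_x P(x)·H(Y|X=x):
  X=0: P(X=0) = 0.258, P(Y|X=0) = (50/129, 1/129, 5/258, 151/258) → H(Y|X=0) = 1.1469
  X=1: P(X=1) = 0.463, P(Y|X=1) = (44/463, 236/463, 11/463, 172/463) → H(Y|X=1) = 1.4771
  X=2: P(X=2) = 0.279, P(Y|X=2) = (4/279, 37/279, 49/93, 91/279) → H(Y|X=2) = 1.4886
H(Y|X) = 0.258·1.1469 + 0.463·1.4771 + 0.279·1.4886 = 1.3951 bits

H(X,Y) = -Σ_{x,y} P(x,y) log₂ P(x,y). Per-cell terms -P(x,y)·log₂P(x,y):
  X=0: 0.3322, 0.0179, 0.0382, 0.4118
  X=1: 0.1983, 0.4916, 0.0716, 0.4368
  X=2: 0.0319, 0.1760, 0.4066, 0.3147
Sum of the 12 terms: H(X,Y) = 2.9276 bits

Chain rule check:
  H(X) + H(Y|X) = 1.5325 + 1.3951 = 2.9276 bits
  H(X,Y) = 2.9276 bits
✓ Chain rule verified.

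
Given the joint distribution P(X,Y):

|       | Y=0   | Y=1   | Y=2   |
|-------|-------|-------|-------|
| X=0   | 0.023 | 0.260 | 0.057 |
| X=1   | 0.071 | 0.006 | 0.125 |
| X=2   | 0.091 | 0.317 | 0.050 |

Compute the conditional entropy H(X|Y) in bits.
1.2192 bits

H(X|Y) = H(X,Y) - H(Y)

H(X,Y) = -Σ_{x,y} P(x,y) log₂ P(x,y). Per-cell terms -P(x,y)·log₂P(x,y):
  X=0: 0.12517, 0.50529, 0.23557
  X=1: 0.27094, 0.04428, 0.37500
  X=2: 0.31468, 0.52541, 0.21610
Sum of the 9 terms: H(X,Y) = 2.6124 bits

Marginal of Y (column sums):
  P(Y=0) = 0.023 + 0.071 + 0.091 = 0.185
  P(Y=1) = 0.260 + 0.006 + 0.317 = 0.583
  P(Y=2) = 0.057 + 0.125 + 0.050 = 0.232
H(Y) = -[0.185·log₂(0.185) + 0.583·log₂(0.583) + 0.232·log₂(0.232)]
  = 0.45036 + 0.45383 + 0.48901 = 1.3932 bits

H(X|Y) = H(X,Y) - H(Y) = 2.6124 - 1.3932 = 1.2192 bits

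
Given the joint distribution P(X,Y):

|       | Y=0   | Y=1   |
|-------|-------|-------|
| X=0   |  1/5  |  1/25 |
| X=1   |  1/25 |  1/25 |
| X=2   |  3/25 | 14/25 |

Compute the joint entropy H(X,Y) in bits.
1.8572 bits

H(X,Y) = -Σ_{x,y} P(x,y) log₂ P(x,y). Per-cell terms -P(x,y)·log₂P(x,y):
  X=0: 0.464386, 0.185754
  X=1: 0.185754, 0.185754
  X=2: 0.367067, 0.468441
Sum of the 6 terms: H(X,Y) = 1.8572 bits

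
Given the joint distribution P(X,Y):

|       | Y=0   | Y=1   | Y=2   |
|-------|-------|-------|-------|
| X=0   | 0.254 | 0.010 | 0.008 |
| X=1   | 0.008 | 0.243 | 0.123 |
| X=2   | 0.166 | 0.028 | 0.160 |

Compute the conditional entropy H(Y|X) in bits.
0.9735 bits

H(Y|X) = H(X,Y) - H(X)

H(X,Y) = -Σ_{x,y} P(x,y) log₂ P(x,y). Per-cell terms -P(x,y)·log₂P(x,y):
  X=0: 0.50218, 0.06644, 0.05573
  X=1: 0.05573, 0.49596, 0.37186
  X=2: 0.43006, 0.14444, 0.42302
Sum of the 9 terms: H(X,Y) = 2.5454 bits

Marginal of X (row sums):
  P(X=0) = 0.254 + 0.010 + 0.008 = 0.272
  P(X=1) = 0.008 + 0.243 + 0.123 = 0.374
  P(X=2) = 0.166 + 0.028 + 0.160 = 0.354
H(X) = -[0.272·log₂(0.272) + 0.374·log₂(0.374) + 0.354·log₂(0.354)]
  = 0.51090 + 0.53066 + 0.53036 = 1.5719 bits

H(Y|X) = H(X,Y) - H(X) = 2.5454 - 1.5719 = 0.9735 bits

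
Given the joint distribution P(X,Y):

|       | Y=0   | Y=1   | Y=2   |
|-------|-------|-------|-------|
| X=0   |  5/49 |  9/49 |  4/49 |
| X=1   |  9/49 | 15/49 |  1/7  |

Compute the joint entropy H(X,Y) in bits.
2.4530 bits

H(X,Y) = -Σ_{x,y} P(x,y) log₂ P(x,y). Per-cell terms -P(x,y)·log₂P(x,y):
  X=0: 0.3360, 0.4490, 0.2951
  X=1: 0.4490, 0.5228, 0.4011
Sum of the 6 terms: H(X,Y) = 2.4530 bits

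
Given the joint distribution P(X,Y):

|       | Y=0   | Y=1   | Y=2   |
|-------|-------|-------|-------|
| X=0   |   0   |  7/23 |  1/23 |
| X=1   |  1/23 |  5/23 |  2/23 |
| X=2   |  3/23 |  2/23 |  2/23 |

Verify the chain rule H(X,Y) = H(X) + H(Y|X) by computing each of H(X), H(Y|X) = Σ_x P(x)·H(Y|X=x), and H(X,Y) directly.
H(X) = 1.5822 bits, H(Y|X) = 1.1146 bits, H(X,Y) = 2.6968 bits

Marginal of X (row sums):
  P(X=0) = 0 + 7/23 + 1/23 = 8/23
  P(X=1) = 1/23 + 5/23 + 2/23 = 8/23
  P(X=2) = 3/23 + 2/23 + 2/23 = 7/23
H(X) = -[(8/23)·log₂(8/23) + (8/23)·log₂(8/23) + (7/23)·log₂(7/23)]
  = 0.52993 + 0.52993 + 0.52232 = 1.5822 bits

H(Y|X) = Σ_x P(x)·H(Y|X=x):
  X=0: P(X=0) = 8/23, P(Y|X=0) = (0, 7/8, 1/8) → H(Y|X=0) = 0.54356
  X=1: P(X=1) = 8/23, P(Y|X=1) = (1/8, 5/8, 1/4) → H(Y|X=1) = 1.29879
  X=2: P(X=2) = 7/23, P(Y|X=2) = (3/7, 2/7, 2/7) → H(Y|X=2) = 1.55666
H(Y|X) = (8/23)·0.54356 + (8/23)·1.29879 + (7/23)·1.55666 = 1.1146 bits

H(X,Y) = -Σ_{x,y} P(x,y) log₂ P(x,y). Per-cell terms -P(x,y)·log₂P(x,y):
  X=0: 0.00000, 0.52232, 0.19668
  X=1: 0.19668, 0.47862, 0.30640
  X=2: 0.38330, 0.30640, 0.30640
  (cells with P = 0 contribute 0)
Sum of the 9 terms: H(X,Y) = 2.6968 bits

Chain rule check:
  H(X) + H(Y|X) = 1.5822 + 1.1146 = 2.6968 bits
  H(X,Y) = 2.6968 bits
✓ Chain rule verified.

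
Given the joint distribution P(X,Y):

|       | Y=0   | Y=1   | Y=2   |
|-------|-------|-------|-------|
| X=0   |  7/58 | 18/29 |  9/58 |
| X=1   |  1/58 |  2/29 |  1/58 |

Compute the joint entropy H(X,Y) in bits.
1.6804 bits

H(X,Y) = -Σ_{x,y} P(x,y) log₂ P(x,y). Per-cell terms -P(x,y)·log₂P(x,y):
  X=0: 0.36818, 0.42707, 0.41711
  X=1: 0.10100, 0.26607, 0.10100
Sum of the 6 terms: H(X,Y) = 1.6804 bits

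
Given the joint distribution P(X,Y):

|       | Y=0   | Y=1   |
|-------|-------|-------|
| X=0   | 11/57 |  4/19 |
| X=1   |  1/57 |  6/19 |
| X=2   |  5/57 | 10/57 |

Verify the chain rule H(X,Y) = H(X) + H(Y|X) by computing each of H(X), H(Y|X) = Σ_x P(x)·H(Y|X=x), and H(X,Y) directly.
H(X) = 1.5635 bits, H(Y|X) = 0.7438 bits, H(X,Y) = 2.3073 bits

Marginal of X (row sums):
  P(X=0) = 11/57 + 4/19 = 23/57
  P(X=1) = 1/57 + 6/19 = 1/3
  P(X=2) = 5/57 + 10/57 = 5/19
H(X) = -[(23/57)·log₂(23/57) + (1/3)·log₂(1/3) + (5/19)·log₂(5/19)]
  = 0.52833 + 0.52832 + 0.50684 = 1.5635 bits

H(Y|X) = Σ_x P(x)·H(Y|X=x):
  X=0: P(X=0) = 23/57, P(Y|X=0) = (11/23, 12/23) → H(Y|X=0) = 0.99864
  X=1: P(X=1) = 1/3, P(Y|X=1) = (1/19, 18/19) → H(Y|X=1) = 0.29747
  X=2: P(X=2) = 5/19, P(Y|X=2) = (1/3, 2/3) → H(Y|X=2) = 0.91830
H(Y|X) = (23/57)·0.99864 + (1/3)·0.29747 + (5/19)·0.91830 = 0.7438 bits

H(X,Y) = -Σ_{x,y} P(x,y) log₂ P(x,y). Per-cell terms -P(x,y)·log₂P(x,y):
  X=0: 0.45804, 0.47325
  X=1: 0.10233, 0.52515
  X=2: 0.30798, 0.44052
Sum of the 6 terms: H(X,Y) = 2.3073 bits

Chain rule check:
  H(X) + H(Y|X) = 1.5635 + 0.7438 = 2.3073 bits
  H(X,Y) = 2.3073 bits
✓ Chain rule verified.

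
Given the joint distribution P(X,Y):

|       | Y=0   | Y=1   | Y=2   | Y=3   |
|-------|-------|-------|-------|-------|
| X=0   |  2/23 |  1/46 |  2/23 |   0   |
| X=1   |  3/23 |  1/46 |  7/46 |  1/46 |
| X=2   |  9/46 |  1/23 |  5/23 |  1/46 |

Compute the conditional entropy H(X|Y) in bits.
1.4791 bits

H(X|Y) = H(X,Y) - H(Y)

H(X,Y) = -Σ_{x,y} P(x,y) log₂ P(x,y). Per-cell terms -P(x,y)·log₂P(x,y):
  X=0: 0.306397, 0.120077, 0.306397, 0.000000
  X=1: 0.383296, 0.120077, 0.413336, 0.120077
  X=2: 0.460494, 0.196677, 0.478616, 0.120077
  (cells with P = 0 contribute 0)
Sum of the 12 terms: H(X,Y) = 3.02552 bits

Marginal of Y (column sums):
  P(Y=0) = 2/23 + 3/23 + 9/46 = 19/46
  P(Y=1) = 1/46 + 1/46 + 1/23 = 2/23
  P(Y=2) = 2/23 + 7/46 + 5/23 = 21/46
  P(Y=3) = 0 + 1/46 + 1/46 = 1/23
H(Y) = -[(19/46)·log₂(19/46) + (2/23)·log₂(2/23) + (21/46)·log₂(21/46) + (1/23)·log₂(1/23)]
  = 0.526892 + 0.306397 + 0.516438 + 0.196677 = 1.54640 bits

H(X|Y) = H(X,Y) - H(Y) = 3.02552 - 1.54640 = 1.4791 bits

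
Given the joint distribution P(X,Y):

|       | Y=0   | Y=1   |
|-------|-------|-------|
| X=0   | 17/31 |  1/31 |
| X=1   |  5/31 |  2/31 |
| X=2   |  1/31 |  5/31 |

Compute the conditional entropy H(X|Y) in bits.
1.0753 bits

H(X|Y) = H(X,Y) - H(Y)

H(X,Y) = -Σ_{x,y} P(x,y) log₂ P(x,y). Per-cell terms -P(x,y)·log₂P(x,y):
  X=0: 0.4753055, 0.1598128
  X=1: 0.4245594, 0.2551094
  X=2: 0.1598128, 0.4245594
Sum of the 6 terms: H(X,Y) = 1.899159 bits

Marginal of Y (column sums):
  P(Y=0) = 17/31 + 5/31 + 1/31 = 23/31
  P(Y=1) = 1/31 + 2/31 + 5/31 = 8/31
H(Y) = -[(23/31)·log₂(23/31) + (8/31)·log₂(8/31)]
  = 0.3195029 + 0.5043087 = 0.823812 bits

H(X|Y) = H(X,Y) - H(Y) = 1.899159 - 0.823812 = 1.0753 bits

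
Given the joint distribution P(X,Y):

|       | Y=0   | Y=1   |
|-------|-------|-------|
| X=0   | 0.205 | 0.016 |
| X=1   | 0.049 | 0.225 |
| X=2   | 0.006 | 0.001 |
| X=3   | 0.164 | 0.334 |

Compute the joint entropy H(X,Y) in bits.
2.2720 bits

H(X,Y) = -Σ_{x,y} P(x,y) log₂ P(x,y). Per-cell terms -P(x,y)·log₂P(x,y):
  X=0: 0.468692, 0.095453
  X=1: 0.213203, 0.484201
  X=2: 0.044285, 0.009966
  X=3: 0.427750, 0.528415
Sum of the 8 terms: H(X,Y) = 2.2720 bits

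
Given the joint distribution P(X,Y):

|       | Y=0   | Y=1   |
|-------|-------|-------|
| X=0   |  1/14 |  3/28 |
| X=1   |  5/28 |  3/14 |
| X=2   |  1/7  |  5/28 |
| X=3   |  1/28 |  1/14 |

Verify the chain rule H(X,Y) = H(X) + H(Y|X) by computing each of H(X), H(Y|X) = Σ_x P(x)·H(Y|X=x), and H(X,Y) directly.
H(X) = 1.8449 bits, H(Y|X) = 0.9808 bits, H(X,Y) = 2.8258 bits

Marginal of X (row sums):
  P(X=0) = 1/14 + 3/28 = 5/28
  P(X=1) = 5/28 + 3/14 = 11/28
  P(X=2) = 1/7 + 5/28 = 9/28
  P(X=3) = 1/28 + 1/14 = 3/28
H(X) = -[(5/28)·log₂(5/28) + (11/28)·log₂(11/28) + (9/28)·log₂(9/28) + (3/28)·log₂(3/28)]
  = 0.443826 + 0.529541 + 0.526317 + 0.345256 = 1.8449 bits

H(Y|X) = Σ_x P(x)·H(Y|X=x):
  X=0: P(X=0) = 5/28, P(Y|X=0) = (2/5, 3/5) → H(Y|X=0) = 0.970951
  X=1: P(X=1) = 11/28, P(Y|X=1) = (5/11, 6/11) → H(Y|X=1) = 0.994030
  X=2: P(X=2) = 9/28, P(Y|X=2) = (4/9, 5/9) → H(Y|X=2) = 0.991076
  X=3: P(X=3) = 3/28, P(Y|X=3) = (1/3, 2/3) → H(Y|X=3) = 0.918296
H(Y|X) = (5/28)·0.970951 + (11/28)·0.994030 + (9/28)·0.991076 + (3/28)·0.918296 = 0.9808 bits

H(X,Y) = -Σ_{x,y} P(x,y) log₂ P(x,y). Per-cell terms -P(x,y)·log₂P(x,y):
  X=0: 0.271954, 0.345256
  X=1: 0.443826, 0.476227
  X=2: 0.401051, 0.443826
  X=3: 0.171691, 0.271954
Sum of the 8 terms: H(X,Y) = 2.8258 bits

Chain rule check:
  H(X) + H(Y|X) = 1.8449 + 0.9808 = 2.8257 bits
  H(X,Y) = 2.8258 bits
✓ Chain rule verified (Δ = 0.0001 is 4-dp rounding noise: each of the three values was rounded independently).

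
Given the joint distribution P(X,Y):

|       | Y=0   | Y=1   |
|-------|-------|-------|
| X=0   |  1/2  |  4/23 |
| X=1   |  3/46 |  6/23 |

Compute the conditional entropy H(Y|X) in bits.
0.7906 bits

H(Y|X) = H(X,Y) - H(X)

H(X,Y) = -Σ_{x,y} P(x,y) log₂ P(x,y). Per-cell terms -P(x,y)·log₂P(x,y):
  X=0: 0.5000, 0.4389
  X=1: 0.2569, 0.5057
Sum of the 4 terms: H(X,Y) = 1.7015 bits

Marginal of X (row sums):
  P(X=0) = 1/2 + 4/23 = 31/46
  P(X=1) = 3/46 + 6/23 = 15/46
H(X) = -[(31/46)·log₂(31/46) + (15/46)·log₂(15/46)]
  = 0.3837 + 0.5272 = 0.9109 bits

H(Y|X) = H(X,Y) - H(X) = 1.7015 - 0.9109 = 0.7906 bits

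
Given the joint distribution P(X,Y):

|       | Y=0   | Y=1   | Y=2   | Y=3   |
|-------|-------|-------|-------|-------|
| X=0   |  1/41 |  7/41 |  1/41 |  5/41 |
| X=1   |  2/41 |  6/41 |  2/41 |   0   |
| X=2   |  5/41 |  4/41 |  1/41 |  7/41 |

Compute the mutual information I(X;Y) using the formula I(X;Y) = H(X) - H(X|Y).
0.2238 bits

I(X;Y) = H(X) - H(X|Y)

Marginal of X (row sums):
  P(X=0) = 1/41 + 7/41 + 1/41 + 5/41 = 14/41
  P(X=1) = 2/41 + 6/41 + 2/41 + 0 = 10/41
  P(X=2) = 5/41 + 4/41 + 1/41 + 7/41 = 17/41
H(X) = -[(14/41)·log₂(14/41) + (10/41)·log₂(10/41) + (17/41)·log₂(17/41)]
  = 0.529336 + 0.496494 + 0.526622 = 1.55245 bits

Marginal of Y (column sums):
  P(Y=0) = 1/41 + 2/41 + 5/41 = 8/41
  P(Y=1) = 7/41 + 6/41 + 4/41 = 17/41
  P(Y=2) = 1/41 + 2/41 + 1/41 = 4/41
  P(Y=3) = 5/41 + 0 + 7/41 = 12/41
H(X|Y) = Σ_y P(y)·H(X|Y=y):
  Y=0: P(Y=0) = 8/41, P(X|Y=0) = (1/8, 1/4, 5/8) → H(X|Y=0) = 1.298795
  Y=1: P(Y=1) = 17/41, P(X|Y=1) = (7/17, 6/17, 4/17) → H(X|Y=1) = 1.548565
  Y=2: P(Y=2) = 4/41, P(X|Y=2) = (1/4, 1/2, 1/4) → H(X|Y=2) = 1.500000
  Y=3: P(Y=3) = 12/41, P(X|Y=3) = (5/12, 0, 7/12) → H(X|Y=3) = 0.979869
H(X|Y) = (8/41)·1.298795 + (17/41)·1.548565 + (4/41)·1.500000 + (12/41)·0.979869 = 1.32864 bits

I(X;Y) = H(X) - H(X|Y) = 1.55245 - 1.32864 = 0.2238 bits

Cross-check via I(X;Y) = H(X) + H(Y) - H(X,Y): computing H(Y) from the column sums and H(X,Y) from the 12 cells in the same way gives H(Y) = 1.83301 bits and H(X,Y) = 3.16165 bits, so
I(X;Y) = 1.55245 + 1.83301 - 3.16165 = 0.2238 bits ✓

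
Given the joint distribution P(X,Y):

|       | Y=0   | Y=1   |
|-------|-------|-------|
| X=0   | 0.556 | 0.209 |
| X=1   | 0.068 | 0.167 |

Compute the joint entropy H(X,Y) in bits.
1.6378 bits

H(X,Y) = -Σ_{x,y} P(x,y) log₂ P(x,y). Per-cell terms -P(x,y)·log₂P(x,y):
  X=0: 0.47084, 0.47201
  X=1: 0.26373, 0.43121
Sum of the 4 terms: H(X,Y) = 1.6378 bits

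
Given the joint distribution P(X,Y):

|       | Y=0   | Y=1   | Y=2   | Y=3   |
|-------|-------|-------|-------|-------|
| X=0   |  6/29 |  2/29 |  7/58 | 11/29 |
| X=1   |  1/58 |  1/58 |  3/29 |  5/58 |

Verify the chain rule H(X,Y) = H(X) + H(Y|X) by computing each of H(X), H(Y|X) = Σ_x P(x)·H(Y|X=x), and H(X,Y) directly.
H(X) = 0.7677 bits, H(Y|X) = 1.7128 bits, H(X,Y) = 2.4804 bits

Marginal of X (row sums):
  P(X=0) = 6/29 + 2/29 + 7/58 + 11/29 = 45/58
  P(X=1) = 1/58 + 1/58 + 3/29 + 5/58 = 13/58
H(X) = -[(45/58)·log₂(45/58) + (13/58)·log₂(13/58)]
  = 0.284065 + 0.483587 = 0.7677 bits

H(Y|X) = Σ_x P(x)·H(Y|X=x):
  X=0: P(X=0) = 45/58, P(Y|X=0) = (4/15, 4/45, 7/45, 22/45) → H(Y|X=0) = 1.741219
  X=1: P(X=1) = 13/58, P(Y|X=1) = (1/13, 1/13, 6/13, 5/13) → H(Y|X=1) = 1.614331
H(Y|X) = (45/58)·1.741219 + (13/58)·1.614331 = 1.7128 bits

H(X,Y) = -Σ_{x,y} P(x,y) log₂ P(x,y). Per-cell terms -P(x,y)·log₂P(x,y):
  X=0: 0.470280, 0.266068, 0.368179, 0.530484
  X=1: 0.101000, 0.101000, 0.338588, 0.304832
Sum of the 8 terms: H(X,Y) = 2.4804 bits

Chain rule check:
  H(X) + H(Y|X) = 0.7677 + 1.7128 = 2.4805 bits
  H(X,Y) = 2.4804 bits
✓ Chain rule verified (Δ = 0.0001 is 4-dp rounding noise: each of the three values was rounded independently).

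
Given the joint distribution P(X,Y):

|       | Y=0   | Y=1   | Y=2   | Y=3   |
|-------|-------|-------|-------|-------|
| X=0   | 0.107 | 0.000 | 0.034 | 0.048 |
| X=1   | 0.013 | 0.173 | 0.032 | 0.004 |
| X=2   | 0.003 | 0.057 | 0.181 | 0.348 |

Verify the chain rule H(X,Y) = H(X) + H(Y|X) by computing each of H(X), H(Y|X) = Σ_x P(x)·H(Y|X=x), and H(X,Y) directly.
H(X) = 1.3861 bits, H(Y|X) = 1.2821 bits, H(X,Y) = 2.6683 bits

Marginal of X (row sums):
  P(X=0) = 0.107 + 0.000 + 0.034 + 0.048 = 0.189
  P(X=1) = 0.013 + 0.173 + 0.032 + 0.004 = 0.222
  P(X=2) = 0.003 + 0.057 + 0.181 + 0.348 = 0.589
H(X) = -[0.189·log₂(0.189) + 0.222·log₂(0.222) + 0.589·log₂(0.589)]
  = 0.454269 + 0.482044 + 0.449796 = 1.3861 bits

H(Y|X) = Σ_x P(x)·H(Y|X=x):
  X=0: P(X=0) = 0.189, P(Y|X=0) = (107/189, 0, 34/189, 16/63) → H(Y|X=0) = 1.412037
  X=1: P(X=1) = 0.222, P(Y|X=1) = (13/222, 173/222, 16/111, 2/111) → H(Y|X=1) = 1.027315
  X=2: P(X=2) = 0.589, P(Y|X=2) = (3/589, 3/31, 181/589, 348/589) → H(Y|X=2) = 1.336511
H(Y|X) = 0.189·1.412037 + 0.222·1.027315 + 0.589·1.336511 = 1.2821 bits

H(X,Y) = -Σ_{x,y} P(x,y) log₂ P(x,y). Per-cell terms -P(x,y)·log₂P(x,y):
  X=0: 0.345002, 0.000000, 0.165863, 0.210279
  X=1: 0.081449, 0.437890, 0.158905, 0.031863
  X=2: 0.025142, 0.235575, 0.446335, 0.529949
  (cells with P = 0 contribute 0)
Sum of the 12 terms: H(X,Y) = 2.6683 bits

Chain rule check:
  H(X) + H(Y|X) = 1.3861 + 1.2821 = 2.6682 bits
  H(X,Y) = 2.6683 bits
✓ Chain rule verified (Δ = 0.0001 is 4-dp rounding noise: each of the three values was rounded independently).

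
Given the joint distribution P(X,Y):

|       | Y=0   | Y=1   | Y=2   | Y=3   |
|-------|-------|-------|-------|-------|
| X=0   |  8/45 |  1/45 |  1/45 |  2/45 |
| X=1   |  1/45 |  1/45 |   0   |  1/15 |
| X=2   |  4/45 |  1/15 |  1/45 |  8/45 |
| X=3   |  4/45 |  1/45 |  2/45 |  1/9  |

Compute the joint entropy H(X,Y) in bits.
3.5114 bits

H(X,Y) = -Σ_{x,y} P(x,y) log₂ P(x,y). Per-cell terms -P(x,y)·log₂P(x,y):
  X=0: 0.44300, 0.12204, 0.12204, 0.19964
  X=1: 0.12204, 0.12204, 0.00000, 0.26046
  X=2: 0.31039, 0.26046, 0.12204, 0.44300
  X=3: 0.31039, 0.12204, 0.19964, 0.35221
  (cells with P = 0 contribute 0)
Sum of the 16 terms: H(X,Y) = 3.5114 bits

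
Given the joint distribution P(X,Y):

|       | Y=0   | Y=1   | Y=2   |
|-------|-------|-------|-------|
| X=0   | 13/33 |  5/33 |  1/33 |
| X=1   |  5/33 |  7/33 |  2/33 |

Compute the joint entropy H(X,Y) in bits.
2.2269 bits

H(X,Y) = -Σ_{x,y} P(x,y) log₂ P(x,y). Per-cell terms -P(x,y)·log₂P(x,y):
  X=0: 0.5294, 0.4125, 0.1529
  X=1: 0.4125, 0.4745, 0.2451
Sum of the 6 terms: H(X,Y) = 2.2269 bits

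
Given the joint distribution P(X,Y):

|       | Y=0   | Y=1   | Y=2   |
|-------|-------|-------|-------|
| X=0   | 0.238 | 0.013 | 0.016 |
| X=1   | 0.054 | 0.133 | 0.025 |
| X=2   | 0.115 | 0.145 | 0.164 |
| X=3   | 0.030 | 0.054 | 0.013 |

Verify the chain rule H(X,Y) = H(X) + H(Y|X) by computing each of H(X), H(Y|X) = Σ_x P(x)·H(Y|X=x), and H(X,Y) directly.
H(X) = 1.8344 bits, H(Y|X) = 1.2340 bits, H(X,Y) = 3.0685 bits

Marginal of X (row sums):
  P(X=0) = 0.238 + 0.013 + 0.016 = 0.267
  P(X=1) = 0.054 + 0.133 + 0.025 = 0.212
  P(X=2) = 0.115 + 0.145 + 0.164 = 0.424
  P(X=3) = 0.030 + 0.054 + 0.013 = 0.097
H(X) = -[0.267·log₂(0.267) + 0.212·log₂(0.212) + 0.424·log₂(0.424) + 0.097·log₂(0.097)]
  = 0.50866 + 0.47443 + 0.52485 + 0.32649 = 1.8344 bits

H(Y|X) = Σ_x P(x)·H(Y|X=x):
  X=0: P(X=0) = 0.267, P(Y|X=0) = (238/267, 13/267, 16/267) → H(Y|X=0) = 0.60350
  X=1: P(X=1) = 0.212, P(Y|X=1) = (27/106, 133/212, 25/212) → H(Y|X=1) = 1.28824
  X=2: P(X=2) = 0.424, P(Y|X=2) = (115/424, 145/424, 41/106) → H(Y|X=2) = 1.57000
  X=3: P(X=3) = 0.097, P(Y|X=3) = (30/97, 54/97, 13/97) → H(Y|X=3) = 1.38263
H(Y|X) = 0.267·0.60350 + 0.212·1.28824 + 0.424·1.57000 + 0.097·1.38263 = 1.2340 bits

H(X,Y) = -Σ_{x,y} P(x,y) log₂ P(x,y). Per-cell terms -P(x,y)·log₂P(x,y):
  X=0: 0.49289, 0.08145, 0.09545
  X=1: 0.22739, 0.38710, 0.13305
  X=2: 0.35883, 0.40395, 0.42775
  X=3: 0.15177, 0.22739, 0.08145
Sum of the 12 terms: H(X,Y) = 3.0685 bits

Chain rule check:
  H(X) + H(Y|X) = 1.8344 + 1.2340 = 3.0684 bits
  H(X,Y) = 3.0685 bits
✓ Chain rule verified (Δ = 0.0001 is 4-dp rounding noise: each of the three values was rounded independently).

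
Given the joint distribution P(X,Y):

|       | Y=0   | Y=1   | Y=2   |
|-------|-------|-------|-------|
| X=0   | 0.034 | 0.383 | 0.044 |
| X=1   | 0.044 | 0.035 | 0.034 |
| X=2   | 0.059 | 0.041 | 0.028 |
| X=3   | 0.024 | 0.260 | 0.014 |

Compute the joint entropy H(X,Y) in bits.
2.7228 bits

H(X,Y) = -Σ_{x,y} P(x,y) log₂ P(x,y). Per-cell terms -P(x,y)·log₂P(x,y):
  X=0: 0.1659, 0.5303, 0.1983
  X=1: 0.1983, 0.1693, 0.1659
  X=2: 0.2409, 0.1889, 0.1444
  X=3: 0.1291, 0.5053, 0.0862
Sum of the 12 terms: H(X,Y) = 2.7228 bits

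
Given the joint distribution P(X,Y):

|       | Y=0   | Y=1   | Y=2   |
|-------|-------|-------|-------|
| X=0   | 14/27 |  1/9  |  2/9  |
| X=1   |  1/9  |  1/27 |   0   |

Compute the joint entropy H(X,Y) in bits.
1.8541 bits

H(X,Y) = -Σ_{x,y} P(x,y) log₂ P(x,y). Per-cell terms -P(x,y)·log₂P(x,y):
  X=0: 0.491313, 0.352214, 0.482206
  X=1: 0.352214, 0.176107, 0.000000
  (cells with P = 0 contribute 0)
Sum of the 6 terms: H(X,Y) = 1.8541 bits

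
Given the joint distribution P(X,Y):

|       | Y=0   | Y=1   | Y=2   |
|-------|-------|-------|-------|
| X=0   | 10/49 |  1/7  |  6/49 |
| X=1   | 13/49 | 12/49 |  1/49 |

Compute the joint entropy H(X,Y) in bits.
2.3595 bits

H(X,Y) = -Σ_{x,y} P(x,y) log₂ P(x,y). Per-cell terms -P(x,y)·log₂P(x,y):
  X=0: 0.46791, 0.40105, 0.37099
  X=1: 0.50787, 0.49708, 0.11459
Sum of the 6 terms: H(X,Y) = 2.3595 bits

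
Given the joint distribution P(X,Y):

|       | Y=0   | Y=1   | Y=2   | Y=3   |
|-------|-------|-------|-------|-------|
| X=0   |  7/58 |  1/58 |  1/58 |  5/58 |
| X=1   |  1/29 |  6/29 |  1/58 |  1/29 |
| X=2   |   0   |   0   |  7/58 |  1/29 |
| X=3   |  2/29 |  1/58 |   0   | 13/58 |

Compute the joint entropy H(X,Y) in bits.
3.1677 bits

H(X,Y) = -Σ_{x,y} P(x,y) log₂ P(x,y). Per-cell terms -P(x,y)·log₂P(x,y):
  X=0: 0.3682, 0.1010, 0.1010, 0.3048
  X=1: 0.1675, 0.4703, 0.1010, 0.1675
  X=2: 0.0000, 0.0000, 0.3682, 0.1675
  X=3: 0.2661, 0.1010, 0.0000, 0.4836
  (cells with P = 0 contribute 0)
Sum of the 16 terms: H(X,Y) = 3.1677 bits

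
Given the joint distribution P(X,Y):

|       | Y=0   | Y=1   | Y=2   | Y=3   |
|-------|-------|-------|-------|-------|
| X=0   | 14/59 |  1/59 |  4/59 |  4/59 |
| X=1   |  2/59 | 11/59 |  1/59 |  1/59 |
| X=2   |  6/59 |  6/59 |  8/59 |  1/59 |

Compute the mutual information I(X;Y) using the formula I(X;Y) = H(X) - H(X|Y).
0.3354 bits

I(X;Y) = H(X) - H(X|Y)

Marginal of X (row sums):
  P(X=0) = 14/59 + 1/59 + 4/59 + 4/59 = 23/59
  P(X=1) = 2/59 + 11/59 + 1/59 + 1/59 = 15/59
  P(X=2) = 6/59 + 6/59 + 8/59 + 1/59 = 21/59
H(X) = -[(23/59)·log₂(23/59) + (15/59)·log₂(15/59) + (21/59)·log₂(21/59)]
  = 0.5298 + 0.5023 + 0.5305 = 1.5626 bits

Marginal of Y (column sums):
  P(Y=0) = 14/59 + 2/59 + 6/59 = 22/59
  P(Y=1) = 1/59 + 11/59 + 6/59 = 18/59
  P(Y=2) = 4/59 + 1/59 + 8/59 = 13/59
  P(Y=3) = 4/59 + 1/59 + 1/59 = 6/59
H(X|Y) = Σ_y P(y)·H(X|Y=y):
  Y=0: P(Y=0) = 22/59, P(X|Y=0) = (7/11, 1/11, 3/11) → H(X|Y=0) = 1.2407
  Y=1: P(Y=1) = 18/59, P(X|Y=1) = (1/18, 11/18, 1/3) → H(X|Y=1) = 1.1942
  Y=2: P(Y=2) = 13/59, P(X|Y=2) = (4/13, 1/13, 8/13) → H(X|Y=2) = 1.2389
  Y=3: P(Y=3) = 6/59, P(X|Y=3) = (2/3, 1/6, 1/6) → H(X|Y=3) = 1.2516
H(X|Y) = (22/59)·1.2407 + (18/59)·1.1942 + (13/59)·1.2389 + (6/59)·1.2516 = 1.2272 bits

I(X;Y) = H(X) - H(X|Y) = 1.5626 - 1.2272 = 0.3354 bits

Cross-check via I(X;Y) = H(X) + H(Y) - H(X,Y): computing H(Y) from the column sums and H(X,Y) from the 12 cells in the same way gives H(Y) = 1.8694 bits and H(X,Y) = 3.0966 bits, so
I(X;Y) = 1.5626 + 1.8694 - 3.0966 = 0.3354 bits ✓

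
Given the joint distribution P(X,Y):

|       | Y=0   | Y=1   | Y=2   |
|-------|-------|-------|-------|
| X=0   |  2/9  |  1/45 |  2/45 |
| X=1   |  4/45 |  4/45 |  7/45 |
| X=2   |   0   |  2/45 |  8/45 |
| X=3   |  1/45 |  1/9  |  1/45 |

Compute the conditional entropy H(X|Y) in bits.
1.5156 bits

H(X|Y) = H(X,Y) - H(Y)

H(X,Y) = -Σ_{x,y} P(x,y) log₂ P(x,y). Per-cell terms -P(x,y)·log₂P(x,y):
  X=0: 0.48221, 0.12204, 0.19964
  X=1: 0.31039, 0.31039, 0.41759
  X=2: 0.00000, 0.19964, 0.44300
  X=3: 0.12204, 0.35221, 0.12204
  (cells with P = 0 contribute 0)
Sum of the 12 terms: H(X,Y) = 3.0812 bits

Marginal of Y (column sums):
  P(Y=0) = 2/9 + 4/45 + 0 + 1/45 = 1/3
  P(Y=1) = 1/45 + 4/45 + 2/45 + 1/9 = 4/15
  P(Y=2) = 2/45 + 7/45 + 8/45 + 1/45 = 2/5
H(Y) = -[(1/3)·log₂(1/3) + (4/15)·log₂(4/15) + (2/5)·log₂(2/5)]
  = 0.52832 + 0.50850 + 0.52877 = 1.5656 bits

H(X|Y) = H(X,Y) - H(Y) = 3.0812 - 1.5656 = 1.5156 bits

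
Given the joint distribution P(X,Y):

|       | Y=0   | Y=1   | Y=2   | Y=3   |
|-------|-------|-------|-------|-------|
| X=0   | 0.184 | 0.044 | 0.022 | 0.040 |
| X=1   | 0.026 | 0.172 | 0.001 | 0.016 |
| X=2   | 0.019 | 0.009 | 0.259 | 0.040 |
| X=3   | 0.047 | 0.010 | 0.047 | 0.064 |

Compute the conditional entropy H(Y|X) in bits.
1.2745 bits

H(Y|X) = H(X,Y) - H(X)

H(X,Y) = -Σ_{x,y} P(x,y) log₂ P(x,y). Per-cell terms -P(x,y)·log₂P(x,y):
  X=0: 0.449369, 0.198280, 0.121140, 0.185754
  X=1: 0.136899, 0.436797, 0.009966, 0.095453
  X=2: 0.108639, 0.061163, 0.504785, 0.185754
  X=3: 0.207326, 0.066439, 0.207326, 0.253810
Sum of the 16 terms: H(X,Y) = 3.22890 bits

Marginal of X (row sums):
  P(X=0) = 0.184 + 0.044 + 0.022 + 0.040 = 0.290
  P(X=1) = 0.026 + 0.172 + 0.001 + 0.016 = 0.215
  P(X=2) = 0.019 + 0.009 + 0.259 + 0.040 = 0.327
  P(X=3) = 0.047 + 0.010 + 0.047 + 0.064 = 0.168
H(X) = -[0.290·log₂(0.290) + 0.215·log₂(0.215) + 0.327·log₂(0.327) + 0.168·log₂(0.168)]
  = 0.517904 + 0.476782 + 0.527332 + 0.432342 = 1.95436 bits

H(Y|X) = H(X,Y) - H(X) = 3.22890 - 1.95436 = 1.2745 bits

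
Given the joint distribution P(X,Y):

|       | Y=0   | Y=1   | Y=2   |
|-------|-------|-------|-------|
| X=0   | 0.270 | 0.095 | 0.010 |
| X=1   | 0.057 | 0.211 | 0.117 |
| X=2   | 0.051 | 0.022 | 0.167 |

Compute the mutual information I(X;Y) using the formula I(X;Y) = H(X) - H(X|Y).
0.3905 bits

I(X;Y) = H(X) - H(X|Y)

Marginal of X (row sums):
  P(X=0) = 0.270 + 0.095 + 0.010 = 0.375
  P(X=1) = 0.057 + 0.211 + 0.117 = 0.385
  P(X=2) = 0.051 + 0.022 + 0.167 = 0.240
H(X) = -[0.375·log₂(0.375) + 0.385·log₂(0.385) + 0.240·log₂(0.240)]
  = 0.530639 + 0.530172 + 0.494134 = 1.554945 bits

Marginal of Y (column sums):
  P(Y=0) = 0.270 + 0.057 + 0.051 = 0.378
  P(Y=1) = 0.095 + 0.211 + 0.022 = 0.328
  P(Y=2) = 0.010 + 0.117 + 0.167 = 0.294
H(X|Y) = Σ_y P(y)·H(X|Y=y):
  Y=0: P(Y=0) = 0.378, P(X|Y=0) = (5/7, 19/126, 17/126) → H(X|Y=0) = 1.148198
  Y=1: P(Y=1) = 0.328, P(X|Y=1) = (95/328, 211/328, 11/164) → H(X|Y=1) = 1.188663
  Y=2: P(Y=2) = 0.294, P(X|Y=2) = (5/147, 39/98, 167/294) → H(X|Y=2) = 1.158412
H(X|Y) = 0.378·1.148198 + 0.328·1.188663 + 0.294·1.158412 = 1.164473 bits

I(X;Y) = H(X) - H(X|Y) = 1.554945 - 1.164473 = 0.3905 bits

Cross-check via I(X;Y) = H(X) + H(Y) - H(X,Y): computing H(Y) from the column sums and H(X,Y) from the 9 cells in the same way gives H(Y) = 1.577276 bits and H(X,Y) = 2.741749 bits, so
I(X;Y) = 1.554945 + 1.577276 - 2.741749 = 0.3905 bits ✓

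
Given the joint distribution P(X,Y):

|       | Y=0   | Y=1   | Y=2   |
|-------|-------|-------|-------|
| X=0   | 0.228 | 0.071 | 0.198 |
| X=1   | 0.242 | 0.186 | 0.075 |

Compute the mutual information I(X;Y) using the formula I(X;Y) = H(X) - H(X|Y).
0.0802 bits

I(X;Y) = H(X) - H(X|Y)

Marginal of X (row sums):
  P(X=0) = 0.228 + 0.071 + 0.198 = 0.497
  P(X=1) = 0.242 + 0.186 + 0.075 = 0.503
H(X) = -[0.497·log₂(0.497) + 0.503·log₂(0.503)]
  = 0.501315 + 0.498659 = 0.99997 bits

Marginal of Y (column sums):
  P(Y=0) = 0.228 + 0.242 = 0.470
  P(Y=1) = 0.071 + 0.186 = 0.257
  P(Y=2) = 0.198 + 0.075 = 0.273
H(X|Y) = Σ_y P(y)·H(X|Y=y):
  Y=0: P(Y=0) = 0.470, P(X|Y=0) = (114/235, 121/235) → H(X|Y=0) = 0.999360
  Y=1: P(Y=1) = 0.257, P(X|Y=1) = (71/257, 186/257) → H(X|Y=1) = 0.850311
  Y=2: P(Y=2) = 0.273, P(X|Y=2) = (66/91, 25/91) → H(X|Y=2) = 0.848164
H(X|Y) = 0.470·0.999360 + 0.257·0.850311 + 0.273·0.848164 = 0.91978 bits

I(X;Y) = H(X) - H(X|Y) = 0.99997 - 0.91978 = 0.0802 bits

Cross-check via I(X;Y) = H(X) + H(Y) - H(X,Y): computing H(Y) from the column sums and H(X,Y) from the 6 cells in the same way gives H(Y) = 1.52705 bits and H(X,Y) = 2.44683 bits, so
I(X;Y) = 0.99997 + 1.52705 - 2.44683 = 0.0802 bits ✓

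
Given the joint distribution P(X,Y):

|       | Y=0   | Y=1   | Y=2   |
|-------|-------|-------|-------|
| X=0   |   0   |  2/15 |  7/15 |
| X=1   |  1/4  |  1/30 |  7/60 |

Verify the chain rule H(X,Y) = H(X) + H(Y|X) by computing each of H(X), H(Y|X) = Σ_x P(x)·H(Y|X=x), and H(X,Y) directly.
H(X) = 0.9710 bits, H(Y|X) = 0.9549 bits, H(X,Y) = 1.9259 bits

Marginal of X (row sums):
  P(X=0) = 0 + 2/15 + 7/15 = 3/5
  P(X=1) = 1/4 + 1/30 + 7/60 = 2/5
H(X) = -[(3/5)·log₂(3/5) + (2/5)·log₂(2/5)]
  = 0.4422 + 0.5288 = 0.9710 bits

H(Y|X) = Σ_x P(x)·H(Y|X=x):
  X=0: P(X=0) = 3/5, P(Y|X=0) = (0, 2/9, 7/9) → H(Y|X=0) = 0.7642
  X=1: P(X=1) = 2/5, P(Y|X=1) = (5/8, 1/12, 7/24) → H(Y|X=1) = 1.2410
H(Y|X) = (3/5)·0.7642 + (2/5)·1.2410 = 0.9549 bits

H(X,Y) = -Σ_{x,y} P(x,y) log₂ P(x,y). Per-cell terms -P(x,y)·log₂P(x,y):
  X=0: 0.0000, 0.3876, 0.5131
  X=1: 0.5000, 0.1636, 0.3616
  (cells with P = 0 contribute 0)
Sum of the 6 terms: H(X,Y) = 1.9259 bits

Chain rule check:
  H(X) + H(Y|X) = 0.9710 + 0.9549 = 1.9259 bits
  H(X,Y) = 1.9259 bits
✓ Chain rule verified.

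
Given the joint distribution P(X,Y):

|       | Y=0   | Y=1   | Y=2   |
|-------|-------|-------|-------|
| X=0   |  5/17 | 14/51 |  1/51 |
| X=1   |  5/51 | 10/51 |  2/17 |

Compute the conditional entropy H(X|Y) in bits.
0.8605 bits

H(X|Y) = H(X,Y) - H(Y)

H(X,Y) = -Σ_{x,y} P(x,y) log₂ P(x,y). Per-cell terms -P(x,y)·log₂P(x,y):
  X=0: 0.51927, 0.51198, 0.11122
  X=1: 0.32848, 0.46088, 0.36323
Sum of the 6 terms: H(X,Y) = 2.2951 bits

Marginal of Y (column sums):
  P(Y=0) = 5/17 + 5/51 = 20/51
  P(Y=1) = 14/51 + 10/51 = 8/17
  P(Y=2) = 1/51 + 2/17 = 7/51
H(Y) = -[(20/51)·log₂(20/51) + (8/17)·log₂(8/17) + (7/51)·log₂(7/51)]
  = 0.52961 + 0.51175 + 0.39324 = 1.4346 bits

H(X|Y) = H(X,Y) - H(Y) = 2.2951 - 1.4346 = 0.8605 bits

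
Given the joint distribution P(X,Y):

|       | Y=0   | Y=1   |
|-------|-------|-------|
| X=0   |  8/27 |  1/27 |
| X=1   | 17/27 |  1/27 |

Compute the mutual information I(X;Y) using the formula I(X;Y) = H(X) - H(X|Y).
0.0068 bits

I(X;Y) = H(X) - H(X|Y)

Marginal of X (row sums):
  P(X=0) = 8/27 + 1/27 = 1/3
  P(X=1) = 17/27 + 1/27 = 2/3
H(X) = -[(1/3)·log₂(1/3) + (2/3)·log₂(2/3)]
  = 0.5283 + 0.3900 = 0.9183 bits

Marginal of Y (column sums):
  P(Y=0) = 8/27 + 17/27 = 25/27
  P(Y=1) = 1/27 + 1/27 = 2/27
H(X|Y) = Σ_y P(y)·H(X|Y=y):
  Y=0: P(Y=0) = 25/27, P(X|Y=0) = (8/25, 17/25) → H(X|Y=0) = 0.9044
  Y=1: P(Y=1) = 2/27, P(X|Y=1) = (1/2, 1/2) → H(X|Y=1) = 1.0000
H(X|Y) = (25/27)·0.9044 + (2/27)·1.0000 = 0.9115 bits

I(X;Y) = H(X) - H(X|Y) = 0.9183 - 0.9115 = 0.0068 bits

Cross-check via I(X;Y) = H(X) + H(Y) - H(X,Y): computing H(Y) from the column sums and H(X,Y) from the 4 cells in the same way gives H(Y) = 0.3809 bits and H(X,Y) = 1.2924 bits, so
I(X;Y) = 0.9183 + 0.3809 - 1.2924 = 0.0068 bits ✓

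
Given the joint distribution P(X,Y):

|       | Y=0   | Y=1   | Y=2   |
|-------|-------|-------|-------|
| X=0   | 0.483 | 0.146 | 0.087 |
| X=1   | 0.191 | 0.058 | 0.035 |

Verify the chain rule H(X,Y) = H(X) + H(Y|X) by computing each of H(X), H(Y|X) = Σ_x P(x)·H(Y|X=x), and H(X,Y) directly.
H(X) = 0.8608 bits, H(Y|X) = 1.2217 bits, H(X,Y) = 2.0826 bits

Marginal of X (row sums):
  P(X=0) = 0.483 + 0.146 + 0.087 = 0.716
  P(X=1) = 0.191 + 0.058 + 0.035 = 0.284
H(X) = -[0.716·log₂(0.716) + 0.284·log₂(0.284)]
  = 0.34509 + 0.51575 = 0.8608 bits

H(Y|X) = Σ_x P(x)·H(Y|X=x):
  X=0: P(X=0) = 0.716, P(Y|X=0) = (483/716, 73/358, 87/716) → H(Y|X=0) = 1.22038
  X=1: P(X=1) = 0.284, P(Y|X=1) = (191/284, 29/142, 35/284) → H(Y|X=1) = 1.22518
H(Y|X) = 0.716·1.22038 + 0.284·1.22518 = 1.2217 bits

H(X,Y) = -Σ_{x,y} P(x,y) log₂ P(x,y). Per-cell terms -P(x,y)·log₂P(x,y):
  X=0: 0.50710, 0.40529, 0.30649
  X=1: 0.45618, 0.23825, 0.16928
Sum of the 6 terms: H(X,Y) = 2.0826 bits

Chain rule check:
  H(X) + H(Y|X) = 0.8608 + 1.2217 = 2.0825 bits
  H(X,Y) = 2.0826 bits
✓ Chain rule verified (Δ = 0.0001 is 4-dp rounding noise: each of the three values was rounded independently).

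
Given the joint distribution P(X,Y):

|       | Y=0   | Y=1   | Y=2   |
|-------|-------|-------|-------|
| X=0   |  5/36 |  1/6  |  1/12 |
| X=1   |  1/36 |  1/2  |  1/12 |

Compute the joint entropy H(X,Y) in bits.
2.0675 bits

H(X,Y) = -Σ_{x,y} P(x,y) log₂ P(x,y). Per-cell terms -P(x,y)·log₂P(x,y):
  X=0: 0.39556, 0.43083, 0.29875
  X=1: 0.14361, 0.50000, 0.29875
Sum of the 6 terms: H(X,Y) = 2.0675 bits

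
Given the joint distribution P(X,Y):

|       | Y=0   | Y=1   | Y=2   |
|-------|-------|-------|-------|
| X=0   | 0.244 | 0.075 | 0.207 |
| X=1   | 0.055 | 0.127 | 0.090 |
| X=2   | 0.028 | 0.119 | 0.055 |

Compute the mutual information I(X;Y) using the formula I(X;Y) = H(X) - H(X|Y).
0.1403 bits

I(X;Y) = H(X) - H(X|Y)

Marginal of X (row sums):
  P(X=0) = 0.244 + 0.075 + 0.207 = 0.526
  P(X=1) = 0.055 + 0.127 + 0.090 = 0.272
  P(X=2) = 0.028 + 0.119 + 0.055 = 0.202
H(X) = -[0.526·log₂(0.526) + 0.272·log₂(0.272) + 0.202·log₂(0.202)]
  = 0.48753 + 0.51090 + 0.46613 = 1.4646 bits

Marginal of Y (column sums):
  P(Y=0) = 0.244 + 0.055 + 0.028 = 0.327
  P(Y=1) = 0.075 + 0.127 + 0.119 = 0.321
  P(Y=2) = 0.207 + 0.090 + 0.055 = 0.352
H(X|Y) = Σ_y P(y)·H(X|Y=y):
  Y=0: P(Y=0) = 0.327, P(X|Y=0) = (244/327, 55/327, 28/327) → H(X|Y=0) = 1.05137
  Y=1: P(Y=1) = 0.321, P(X|Y=1) = (25/107, 127/321, 119/321) → H(X|Y=1) = 1.55008
  Y=2: P(Y=2) = 0.352, P(X|Y=2) = (207/352, 45/176, 5/32) → H(X|Y=2) = 1.37195
H(X|Y) = 0.327·1.05137 + 0.321·1.55008 + 0.352·1.37195 = 1.3243 bits

I(X;Y) = H(X) - H(X|Y) = 1.4646 - 1.3243 = 0.1403 bits

Cross-check via I(X;Y) = H(X) + H(Y) - H(X,Y): computing H(Y) from the column sums and H(X,Y) from the 9 cells in the same way gives H(Y) = 1.5838 bits and H(X,Y) = 2.9081 bits, so
I(X;Y) = 1.4646 + 1.5838 - 2.9081 = 0.1403 bits ✓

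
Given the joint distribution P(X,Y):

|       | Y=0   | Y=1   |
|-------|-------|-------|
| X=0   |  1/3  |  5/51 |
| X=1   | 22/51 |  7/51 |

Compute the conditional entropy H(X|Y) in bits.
0.9862 bits

H(X|Y) = H(X,Y) - H(Y)

H(X,Y) = -Σ_{x,y} P(x,y) log₂ P(x,y). Per-cell terms -P(x,y)·log₂P(x,y):
  X=0: 0.52832, 0.32848
  X=1: 0.52325, 0.39324
Sum of the 4 terms: H(X,Y) = 1.7733 bits

Marginal of Y (column sums):
  P(Y=0) = 1/3 + 22/51 = 13/17
  P(Y=1) = 5/51 + 7/51 = 4/17
H(Y) = -[(13/17)·log₂(13/17) + (4/17)·log₂(4/17)]
  = 0.29596 + 0.49117 = 0.7871 bits

H(X|Y) = H(X,Y) - H(Y) = 1.7733 - 0.7871 = 0.9862 bits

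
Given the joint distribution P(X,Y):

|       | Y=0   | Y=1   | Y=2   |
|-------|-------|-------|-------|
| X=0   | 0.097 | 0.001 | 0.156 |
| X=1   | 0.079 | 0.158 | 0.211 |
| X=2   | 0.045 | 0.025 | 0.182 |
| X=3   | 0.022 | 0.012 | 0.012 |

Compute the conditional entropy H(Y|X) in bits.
1.2675 bits

H(Y|X) = H(X,Y) - H(X)

H(X,Y) = -Σ_{x,y} P(x,y) log₂ P(x,y). Per-cell terms -P(x,y)·log₂P(x,y):
  X=0: 0.3265, 0.0100, 0.4181
  X=1: 0.2893, 0.4206, 0.4736
  X=2: 0.2013, 0.1330, 0.4474
  X=3: 0.1211, 0.0766, 0.0766
Sum of the 12 terms: H(X,Y) = 2.9941 bits

Marginal of X (row sums):
  P(X=0) = 0.097 + 0.001 + 0.156 = 0.254
  P(X=1) = 0.079 + 0.158 + 0.211 = 0.448
  P(X=2) = 0.045 + 0.025 + 0.182 = 0.252
  P(X=3) = 0.022 + 0.012 + 0.012 = 0.046
H(X) = -[0.254·log₂(0.254) + 0.448·log₂(0.448) + 0.252·log₂(0.252) + 0.046·log₂(0.046)]
  = 0.5022 + 0.5190 + 0.5011 + 0.2043 = 1.7266 bits

H(Y|X) = H(X,Y) - H(X) = 2.9941 - 1.7266 = 1.2675 bits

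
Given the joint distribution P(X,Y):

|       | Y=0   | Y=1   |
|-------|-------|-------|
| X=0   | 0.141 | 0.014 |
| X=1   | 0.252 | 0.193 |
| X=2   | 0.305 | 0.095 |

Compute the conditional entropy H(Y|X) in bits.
0.8235 bits

H(Y|X) = H(X,Y) - H(X)

H(X,Y) = -Σ_{x,y} P(x,y) log₂ P(x,y). Per-cell terms -P(x,y)·log₂P(x,y):
  X=0: 0.3985, 0.0862
  X=1: 0.5011, 0.4581
  X=2: 0.5225, 0.3226
Sum of the 6 terms: H(X,Y) = 2.2890 bits

Marginal of X (row sums):
  P(X=0) = 0.141 + 0.014 = 0.155
  P(X=1) = 0.252 + 0.193 = 0.445
  P(X=2) = 0.305 + 0.095 = 0.400
H(X) = -[0.155·log₂(0.155) + 0.445·log₂(0.445) + 0.400·log₂(0.400)]
  = 0.4169 + 0.5198 + 0.5288 = 1.4655 bits

H(Y|X) = H(X,Y) - H(X) = 2.2890 - 1.4655 = 0.8235 bits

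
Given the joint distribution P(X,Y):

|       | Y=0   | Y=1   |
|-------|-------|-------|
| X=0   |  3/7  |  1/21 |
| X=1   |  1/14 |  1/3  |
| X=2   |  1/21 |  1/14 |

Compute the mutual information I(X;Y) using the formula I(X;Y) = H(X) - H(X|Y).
0.3824 bits

I(X;Y) = H(X) - H(X|Y)

Marginal of X (row sums):
  P(X=0) = 3/7 + 1/21 = 10/21
  P(X=1) = 1/14 + 1/3 = 17/42
  P(X=2) = 1/21 + 1/14 = 5/42
H(X) = -[(10/21)·log₂(10/21) + (17/42)·log₂(17/42) + (5/42)·log₂(5/42)]
  = 0.5097 + 0.5282 + 0.3655 = 1.4034 bits

Marginal of Y (column sums):
  P(Y=0) = 3/7 + 1/14 + 1/21 = 23/42
  P(Y=1) = 1/21 + 1/3 + 1/14 = 19/42
H(X|Y) = Σ_y P(y)·H(X|Y=y):
  Y=0: P(Y=0) = 23/42, P(X|Y=0) = (18/23, 3/23, 2/23) → H(X|Y=0) = 0.9665
  Y=1: P(Y=1) = 19/42, P(X|Y=1) = (2/19, 14/19, 3/19) → H(X|Y=1) = 1.0870
H(X|Y) = (23/42)·0.9665 + (19/42)·1.0870 = 1.0210 bits

I(X;Y) = H(X) - H(X|Y) = 1.4034 - 1.0210 = 0.3824 bits

Cross-check via I(X;Y) = H(X) + H(Y) - H(X,Y): computing H(Y) from the column sums and H(X,Y) from the 6 cells in the same way gives H(Y) = 0.9934 bits and H(X,Y) = 2.0144 bits, so
I(X;Y) = 1.4034 + 0.9934 - 2.0144 = 0.3824 bits ✓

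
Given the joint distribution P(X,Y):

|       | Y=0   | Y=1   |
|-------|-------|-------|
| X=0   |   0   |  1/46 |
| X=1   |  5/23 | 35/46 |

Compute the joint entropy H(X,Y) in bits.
0.8987 bits

H(X,Y) = -Σ_{x,y} P(x,y) log₂ P(x,y). Per-cell terms -P(x,y)·log₂P(x,y):
  X=0: 0.0000, 0.1201
  X=1: 0.4786, 0.3000
  (cells with P = 0 contribute 0)
Sum of the 4 terms: H(X,Y) = 0.8987 bits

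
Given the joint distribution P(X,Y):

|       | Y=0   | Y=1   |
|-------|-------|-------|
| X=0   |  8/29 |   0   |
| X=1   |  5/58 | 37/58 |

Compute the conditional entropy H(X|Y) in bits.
0.2867 bits

H(X|Y) = H(X,Y) - H(Y)

H(X,Y) = -Σ_{x,y} P(x,y) log₂ P(x,y). Per-cell terms -P(x,y)·log₂P(x,y):
  X=0: 0.51255, 0.00000
  X=1: 0.30483, 0.41372
  (cells with P = 0 contribute 0)
Sum of the 4 terms: H(X,Y) = 1.2311 bits

Marginal of Y (column sums):
  P(Y=0) = 8/29 + 5/58 = 21/58
  P(Y=1) = 0 + 37/58 = 37/58
H(Y) = -[(21/58)·log₂(21/58) + (37/58)·log₂(37/58)]
  = 0.53067 + 0.41372 = 0.9444 bits

H(X|Y) = H(X,Y) - H(Y) = 1.2311 - 0.9444 = 0.2867 bits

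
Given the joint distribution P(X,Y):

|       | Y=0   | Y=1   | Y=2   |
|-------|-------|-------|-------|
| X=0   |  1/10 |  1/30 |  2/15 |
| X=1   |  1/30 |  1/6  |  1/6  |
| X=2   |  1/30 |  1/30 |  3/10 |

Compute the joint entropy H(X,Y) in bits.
2.7568 bits

H(X,Y) = -Σ_{x,y} P(x,y) log₂ P(x,y). Per-cell terms -P(x,y)·log₂P(x,y):
  X=0: 0.33219, 0.16356, 0.38759
  X=1: 0.16356, 0.43083, 0.43083
  X=2: 0.16356, 0.16356, 0.52109
Sum of the 9 terms: H(X,Y) = 2.7568 bits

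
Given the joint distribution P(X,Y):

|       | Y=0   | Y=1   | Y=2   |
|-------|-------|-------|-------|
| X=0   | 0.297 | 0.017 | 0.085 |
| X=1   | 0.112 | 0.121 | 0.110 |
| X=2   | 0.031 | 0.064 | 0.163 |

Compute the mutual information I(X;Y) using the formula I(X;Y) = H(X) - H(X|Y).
0.2496 bits

I(X;Y) = H(X) - H(X|Y)

Marginal of X (row sums):
  P(X=0) = 0.297 + 0.017 + 0.085 = 0.399
  P(X=1) = 0.112 + 0.121 + 0.110 = 0.343
  P(X=2) = 0.031 + 0.064 + 0.163 = 0.258
H(X) = -[0.399·log₂(0.399) + 0.343·log₂(0.343) + 0.258·log₂(0.258)]
  = 0.528890 + 0.529496 + 0.504276 = 1.56266 bits

Marginal of Y (column sums):
  P(Y=0) = 0.297 + 0.112 + 0.031 = 0.440
  P(Y=1) = 0.017 + 0.121 + 0.064 = 0.202
  P(Y=2) = 0.085 + 0.110 + 0.163 = 0.358
H(X|Y) = Σ_y P(y)·H(X|Y=y):
  Y=0: P(Y=0) = 0.440, P(X|Y=0) = (27/40, 14/55, 31/440) → H(X|Y=0) = 1.154867
  Y=1: P(Y=1) = 0.202, P(X|Y=1) = (17/202, 121/202, 32/101) → H(X|Y=1) = 1.268759
  Y=2: P(Y=2) = 0.358, P(X|Y=2) = (85/358, 55/179, 163/358) → H(X|Y=2) = 1.532446
H(X|Y) = 0.440·1.154867 + 0.202·1.268759 + 0.358·1.532446 = 1.31305 bits

I(X;Y) = H(X) - H(X|Y) = 1.56266 - 1.31305 = 0.2496 bits

Cross-check via I(X;Y) = H(X) + H(Y) - H(X,Y): computing H(Y) from the column sums and H(X,Y) from the 9 cells in the same way gives H(Y) = 1.51782 bits and H(X,Y) = 2.83087 bits, so
I(X;Y) = 1.56266 + 1.51782 - 2.83087 = 0.2496 bits ✓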